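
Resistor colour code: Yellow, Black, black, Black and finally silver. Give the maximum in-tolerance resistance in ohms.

Yellow → 4 (first significant figure)
Black → 0 (second significant figure)
Black → 0 (third significant figure)
Black → ×1 multiplier
Silver → ±10% tolerance
400 × 1 = 400 Ω
Maximum = 400 × (1 + 10/100) = 440 Ω.

440 Ω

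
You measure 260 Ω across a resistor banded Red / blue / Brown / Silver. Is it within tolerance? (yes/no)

yes

Red → 2 (first significant figure)
Blue → 6 (second significant figure)
Brown → ×10 multiplier
Silver → ±10% tolerance
26 × 10 = 260 Ω
Allowed range: 234 Ω to 286 Ω.
260 Ω lies inside that range.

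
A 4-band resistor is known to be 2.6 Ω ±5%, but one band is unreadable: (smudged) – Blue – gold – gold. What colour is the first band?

2.6 Ω = 26 × 10^-1.
The first band gives digit 2 of the significand, and 2 is red.

red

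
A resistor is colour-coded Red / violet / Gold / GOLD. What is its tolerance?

The last band, gold, is the tolerance band.
Gold corresponds to ±5%.

±5%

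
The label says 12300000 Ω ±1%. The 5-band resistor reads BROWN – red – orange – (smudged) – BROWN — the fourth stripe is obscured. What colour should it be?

12300000 Ω = 123 × 10^5.
The fourth band is the multiplier, 10^5, which is green.

green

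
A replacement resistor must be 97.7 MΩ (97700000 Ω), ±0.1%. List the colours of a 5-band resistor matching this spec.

white, violet, violet, green, violet

97700000 Ω = 977 × 10^5.
9 → white
7 → violet
7 → violet
Multiplier 10^5 → green.
±0.1% tolerance → violet.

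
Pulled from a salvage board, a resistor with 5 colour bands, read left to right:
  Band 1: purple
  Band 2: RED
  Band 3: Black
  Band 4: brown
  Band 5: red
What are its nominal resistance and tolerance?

7200 Ω ±2%

Violet → 7 (first significant figure)
Red → 2 (second significant figure)
Black → 0 (third significant figure)
Brown → ×10 multiplier
Red → ±2% tolerance
720 × 10 = 7200 Ω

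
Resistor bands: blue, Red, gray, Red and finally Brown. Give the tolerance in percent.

±1%

The last band, brown, is the tolerance band.
Brown corresponds to ±1%.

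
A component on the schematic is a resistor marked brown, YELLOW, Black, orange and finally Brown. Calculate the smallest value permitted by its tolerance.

138600 Ω

Brown → 1 (first significant figure)
Yellow → 4 (second significant figure)
Black → 0 (third significant figure)
Orange → ×10^3 multiplier
Brown → ±1% tolerance
140 × 1000 = 140000 Ω
Smallest = 140000 × (1 − 1/100) = 138600 Ω.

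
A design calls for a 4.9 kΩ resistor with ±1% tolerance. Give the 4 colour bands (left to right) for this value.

4900 Ω = 49 × 10^2.
4 → yellow
9 → white
Multiplier 10^2 → red.
±1% tolerance → brown.

yellow, white, red, brown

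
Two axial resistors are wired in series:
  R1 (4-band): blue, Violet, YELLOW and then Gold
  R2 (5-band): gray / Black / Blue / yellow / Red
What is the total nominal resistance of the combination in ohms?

R1: blue, violet → 67; yellow ×10^4 → 670000 Ω.
R2: grey, black, blue → 806; yellow ×10^4 → 8060000 Ω.
Series: 670000 + 8060000 = 8730000 Ω.

8730000 Ω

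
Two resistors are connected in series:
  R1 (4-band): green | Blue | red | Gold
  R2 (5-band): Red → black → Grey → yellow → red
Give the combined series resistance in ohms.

R1: green, blue → 56; red ×10^2 → 5600 Ω.
R2: red, black, grey → 208; yellow ×10^4 → 2080000 Ω.
Series: 5600 + 2080000 = 2085600 Ω.

2085600 Ω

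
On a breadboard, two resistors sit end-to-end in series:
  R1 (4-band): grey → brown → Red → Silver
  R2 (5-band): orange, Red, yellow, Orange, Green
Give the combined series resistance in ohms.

R1: grey, brown → 81; red ×10^2 → 8100 Ω.
R2: orange, red, yellow → 324; orange ×10^3 → 324000 Ω.
Series: 8100 + 324000 = 332100 Ω.

332100 Ω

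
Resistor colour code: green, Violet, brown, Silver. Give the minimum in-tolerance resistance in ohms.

Green → 5 (first significant figure)
Violet → 7 (second significant figure)
Brown → ×10 multiplier
Silver → ±10% tolerance
57 × 10 = 570 Ω
Minimum = 570 × (1 − 10/100) = 513 Ω.

513 Ω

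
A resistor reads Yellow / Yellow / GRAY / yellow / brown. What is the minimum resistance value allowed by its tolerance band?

Yellow → 4 (first significant figure)
Yellow → 4 (second significant figure)
Grey → 8 (third significant figure)
Yellow → ×10^4 multiplier
Brown → ±1% tolerance
448 × 10000 = 4480000 Ω
Minimum = 4480000 × (1 − 1/100) = 4435200 Ω.

4435200 Ω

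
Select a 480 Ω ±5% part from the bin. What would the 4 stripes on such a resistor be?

480 Ω = 48 × 10^1.
4 → yellow
8 → grey
Multiplier 10^1 → brown.
±5% tolerance → gold.

yellow, grey, brown, gold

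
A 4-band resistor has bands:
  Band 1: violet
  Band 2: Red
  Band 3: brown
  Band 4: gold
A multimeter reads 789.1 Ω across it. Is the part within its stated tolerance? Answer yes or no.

no

Violet → 7 (first significant figure)
Red → 2 (second significant figure)
Brown → ×10 multiplier
Gold → ±5% tolerance
72 × 10 = 720 Ω
Allowed range: 684 Ω to 756 Ω.
789.1 Ω lies outside that range.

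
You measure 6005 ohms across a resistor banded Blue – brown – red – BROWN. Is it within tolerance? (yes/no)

no

Blue → 6 (first significant figure)
Brown → 1 (second significant figure)
Red → ×10^2 multiplier
Brown → ±1% tolerance
61 × 100 = 6100 Ω
Allowed range: 6039 Ω to 6161 Ω.
6005 ohms lies outside that range.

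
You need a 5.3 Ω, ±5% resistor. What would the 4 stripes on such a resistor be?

green, orange, gold, gold

5.3 Ω = 53 × 10^-1.
5 → green
3 → orange
Multiplier 10^-1 → gold.
±5% tolerance → gold.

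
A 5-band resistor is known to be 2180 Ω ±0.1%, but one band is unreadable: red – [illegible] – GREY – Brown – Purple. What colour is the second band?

brown

2180 Ω = 218 × 10^1.
The second band gives digit 1 of the significand, and 1 is brown.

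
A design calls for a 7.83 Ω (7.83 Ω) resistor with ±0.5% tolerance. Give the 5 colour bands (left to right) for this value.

7.83 Ω = 783 × 10^-2.
7 → violet
8 → grey
3 → orange
Multiplier 10^-2 → silver.
±0.5% tolerance → green.

violet, grey, orange, silver, green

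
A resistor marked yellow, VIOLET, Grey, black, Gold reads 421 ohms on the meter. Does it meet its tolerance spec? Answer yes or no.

Yellow → 4 (first significant figure)
Violet → 7 (second significant figure)
Grey → 8 (third significant figure)
Black → ×1 multiplier
Gold → ±5% tolerance
478 × 1 = 478 Ω
Allowed range: 454.1 Ω to 501.9 Ω.
421 ohms lies outside that range.

no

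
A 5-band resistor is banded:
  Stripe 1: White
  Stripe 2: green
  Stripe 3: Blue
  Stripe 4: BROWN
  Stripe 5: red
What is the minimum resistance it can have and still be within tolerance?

White → 9 (first significant figure)
Green → 5 (second significant figure)
Blue → 6 (third significant figure)
Brown → ×10 multiplier
Red → ±2% tolerance
956 × 10 = 9560 Ω
Minimum = 9560 × (1 − 2/100) = 9368.8 Ω.

9368.8 Ω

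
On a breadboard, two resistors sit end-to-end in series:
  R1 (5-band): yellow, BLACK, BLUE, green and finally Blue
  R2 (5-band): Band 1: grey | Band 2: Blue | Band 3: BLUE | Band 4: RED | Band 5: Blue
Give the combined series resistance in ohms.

R1: yellow, black, blue → 406; green ×10^5 → 40600000 Ω.
R2: grey, blue, blue → 866; red ×10^2 → 86600 Ω.
Series: 40600000 + 86600 = 40686600 Ω.

40686600 Ω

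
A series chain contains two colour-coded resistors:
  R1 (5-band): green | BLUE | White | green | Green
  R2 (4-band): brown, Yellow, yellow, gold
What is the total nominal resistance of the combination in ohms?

57040000 Ω

R1: green, blue, white → 569; green ×10^5 → 56900000 Ω.
R2: brown, yellow → 14; yellow ×10^4 → 140000 Ω.
Series: 56900000 + 140000 = 57040000 Ω.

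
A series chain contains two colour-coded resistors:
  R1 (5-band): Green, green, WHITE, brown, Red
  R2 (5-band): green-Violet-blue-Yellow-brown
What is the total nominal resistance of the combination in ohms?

R1: green, green, white → 559; brown ×10 → 5590 Ω.
R2: green, violet, blue → 576; yellow ×10^4 → 5760000 Ω.
Series: 5590 + 5760000 = 5765590 Ω.

5765590 Ω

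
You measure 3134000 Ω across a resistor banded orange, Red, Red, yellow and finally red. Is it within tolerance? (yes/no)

Orange → 3 (first significant figure)
Red → 2 (second significant figure)
Red → 2 (third significant figure)
Yellow → ×10^4 multiplier
Red → ±2% tolerance
322 × 10000 = 3220000 Ω
Allowed range: 3155600 Ω to 3284400 Ω.
3134000 Ω lies outside that range.

no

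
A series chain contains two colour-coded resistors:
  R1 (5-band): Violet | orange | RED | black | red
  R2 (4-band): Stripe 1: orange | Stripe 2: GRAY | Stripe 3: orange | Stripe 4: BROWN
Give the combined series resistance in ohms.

38732 Ω

R1: violet, orange, red → 732; black ×1 → 732 Ω.
R2: orange, grey → 38; orange ×10^3 → 38000 Ω.
Series: 732 + 38000 = 38732 Ω.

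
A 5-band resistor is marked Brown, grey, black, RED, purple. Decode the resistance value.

Brown → 1 (first significant figure)
Grey → 8 (second significant figure)
Black → 0 (third significant figure)
Red → ×10^2 multiplier
180 × 100 = 18000 Ω

18000 Ω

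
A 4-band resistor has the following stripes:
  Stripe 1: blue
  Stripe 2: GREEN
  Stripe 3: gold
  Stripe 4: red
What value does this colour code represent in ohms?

Blue → 6 (first significant figure)
Green → 5 (second significant figure)
Gold → ×0.1 multiplier
65 × 0.1 = 6.5 Ω

6.5 Ω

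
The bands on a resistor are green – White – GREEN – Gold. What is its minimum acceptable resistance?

5605000 Ω

Green → 5 (first significant figure)
White → 9 (second significant figure)
Green → ×10^5 multiplier
Gold → ±5% tolerance
59 × 100000 = 5900000 Ω
Minimum = 5900000 × (1 − 5/100) = 5605000 Ω.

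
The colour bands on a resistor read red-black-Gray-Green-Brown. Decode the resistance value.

Red → 2 (first significant figure)
Black → 0 (second significant figure)
Grey → 8 (third significant figure)
Green → ×10^5 multiplier
208 × 100000 = 20800000 Ω

20800000 Ω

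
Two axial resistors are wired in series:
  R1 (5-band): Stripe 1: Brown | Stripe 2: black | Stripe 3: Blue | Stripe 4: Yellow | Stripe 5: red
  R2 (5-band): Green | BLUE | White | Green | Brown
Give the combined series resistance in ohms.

R1: brown, black, blue → 106; yellow ×10^4 → 1060000 Ω.
R2: green, blue, white → 569; green ×10^5 → 56900000 Ω.
Series: 1060000 + 56900000 = 57960000 Ω.

57960000 Ω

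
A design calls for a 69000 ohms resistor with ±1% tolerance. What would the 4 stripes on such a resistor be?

69000 Ω = 69 × 10^3.
6 → blue
9 → white
Multiplier 10^3 → orange.
±1% tolerance → brown.

blue, white, orange, brown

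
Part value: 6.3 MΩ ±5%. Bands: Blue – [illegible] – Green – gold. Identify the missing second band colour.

orange

6300000 Ω = 63 × 10^5.
The second band gives digit 3 of the significand, and 3 is orange.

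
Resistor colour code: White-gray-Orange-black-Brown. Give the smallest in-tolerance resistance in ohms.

White → 9 (first significant figure)
Grey → 8 (second significant figure)
Orange → 3 (third significant figure)
Black → ×1 multiplier
Brown → ±1% tolerance
983 × 1 = 983 Ω
Smallest = 983 × (1 − 1/100) = 973.17 Ω.

973.17 Ω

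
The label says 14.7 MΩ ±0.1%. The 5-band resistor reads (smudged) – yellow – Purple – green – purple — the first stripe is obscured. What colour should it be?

14700000 Ω = 147 × 10^5.
The first band gives digit 1 of the significand, and 1 is brown.

brown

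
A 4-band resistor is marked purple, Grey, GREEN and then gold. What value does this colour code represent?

7800000 Ω

Violet → 7 (first significant figure)
Grey → 8 (second significant figure)
Green → ×10^5 multiplier
78 × 100000 = 7800000 Ω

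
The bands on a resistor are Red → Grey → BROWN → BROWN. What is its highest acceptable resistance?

282.8 Ω

Red → 2 (first significant figure)
Grey → 8 (second significant figure)
Brown → ×10 multiplier
Brown → ±1% tolerance
28 × 10 = 280 Ω
Highest = 280 × (1 + 1/100) = 282.8 Ω.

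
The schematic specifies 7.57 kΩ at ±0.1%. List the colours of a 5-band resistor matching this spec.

7570 Ω = 757 × 10^1.
7 → violet
5 → green
7 → violet
Multiplier 10^1 → brown.
±0.1% tolerance → violet.

violet, green, violet, brown, violet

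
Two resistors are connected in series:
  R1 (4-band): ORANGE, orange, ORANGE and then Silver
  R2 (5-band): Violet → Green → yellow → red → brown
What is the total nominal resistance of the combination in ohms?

108400 Ω

R1: orange, orange → 33; orange ×10^3 → 33000 Ω.
R2: violet, green, yellow → 754; red ×10^2 → 75400 Ω.
Series: 33000 + 75400 = 108400 Ω.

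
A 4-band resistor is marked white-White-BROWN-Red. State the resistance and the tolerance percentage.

White → 9 (first significant figure)
White → 9 (second significant figure)
Brown → ×10 multiplier
Red → ±2% tolerance
99 × 10 = 990 Ω

990 Ω ±2%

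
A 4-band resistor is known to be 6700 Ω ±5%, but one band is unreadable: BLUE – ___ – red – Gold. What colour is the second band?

6700 Ω = 67 × 10^2.
The second band gives digit 7 of the significand, and 7 is violet.

violet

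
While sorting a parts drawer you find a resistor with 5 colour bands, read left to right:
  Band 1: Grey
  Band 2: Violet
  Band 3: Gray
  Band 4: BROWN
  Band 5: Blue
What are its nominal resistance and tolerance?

Grey → 8 (first significant figure)
Violet → 7 (second significant figure)
Grey → 8 (third significant figure)
Brown → ×10 multiplier
Blue → ±0.25% tolerance
878 × 10 = 8780 Ω

8780 Ω ±0.25%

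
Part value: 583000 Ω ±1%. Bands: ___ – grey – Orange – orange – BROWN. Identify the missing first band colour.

583000 Ω = 583 × 10^3.
The first band gives digit 5 of the significand, and 5 is green.

green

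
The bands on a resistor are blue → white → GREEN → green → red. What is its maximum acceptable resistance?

70890000 Ω

Blue → 6 (first significant figure)
White → 9 (second significant figure)
Green → 5 (third significant figure)
Green → ×10^5 multiplier
Red → ±2% tolerance
695 × 100000 = 69500000 Ω
Maximum = 69500000 × (1 + 2/100) = 70890000 Ω.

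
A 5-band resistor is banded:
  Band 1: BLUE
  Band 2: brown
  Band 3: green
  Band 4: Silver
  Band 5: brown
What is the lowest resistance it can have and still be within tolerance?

6.0885 Ω

Blue → 6 (first significant figure)
Brown → 1 (second significant figure)
Green → 5 (third significant figure)
Silver → ×0.01 multiplier
Brown → ±1% tolerance
615 × 0.01 = 6.15 Ω
Lowest = 6.15 × (1 − 1/100) = 6.0885 Ω.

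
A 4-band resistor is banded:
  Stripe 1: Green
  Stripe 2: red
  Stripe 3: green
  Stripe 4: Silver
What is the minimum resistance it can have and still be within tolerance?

4680000 Ω

Green → 5 (first significant figure)
Red → 2 (second significant figure)
Green → ×10^5 multiplier
Silver → ±10% tolerance
52 × 100000 = 5200000 Ω
Minimum = 5200000 × (1 − 10/100) = 4680000 Ω.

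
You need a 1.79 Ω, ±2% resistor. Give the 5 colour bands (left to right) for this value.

1.79 Ω = 179 × 10^-2.
1 → brown
7 → violet
9 → white
Multiplier 10^-2 → silver.
±2% tolerance → red.

brown, violet, white, silver, red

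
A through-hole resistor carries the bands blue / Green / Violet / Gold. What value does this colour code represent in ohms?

Blue → 6 (first significant figure)
Green → 5 (second significant figure)
Violet → ×10^7 multiplier
65 × 10000000 = 650000000 Ω

650000000 Ω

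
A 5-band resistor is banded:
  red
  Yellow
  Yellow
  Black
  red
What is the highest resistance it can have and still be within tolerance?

Red → 2 (first significant figure)
Yellow → 4 (second significant figure)
Yellow → 4 (third significant figure)
Black → ×1 multiplier
Red → ±2% tolerance
244 × 1 = 244 Ω
Highest = 244 × (1 + 2/100) = 248.88 Ω.

248.88 Ω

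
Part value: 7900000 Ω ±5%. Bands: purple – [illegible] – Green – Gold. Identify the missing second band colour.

7900000 Ω = 79 × 10^5.
The second band gives digit 9 of the significand, and 9 is white.

white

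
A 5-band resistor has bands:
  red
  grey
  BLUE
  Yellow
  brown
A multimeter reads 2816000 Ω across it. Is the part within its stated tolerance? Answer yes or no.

Red → 2 (first significant figure)
Grey → 8 (second significant figure)
Blue → 6 (third significant figure)
Yellow → ×10^4 multiplier
Brown → ±1% tolerance
286 × 10000 = 2860000 Ω
Allowed range: 2831400 Ω to 2888600 Ω.
2816000 Ω lies outside that range.

no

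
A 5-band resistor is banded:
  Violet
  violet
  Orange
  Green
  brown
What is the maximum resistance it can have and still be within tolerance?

Violet → 7 (first significant figure)
Violet → 7 (second significant figure)
Orange → 3 (third significant figure)
Green → ×10^5 multiplier
Brown → ±1% tolerance
773 × 100000 = 77300000 Ω
Maximum = 77300000 × (1 + 1/100) = 78073000 Ω.

78073000 Ω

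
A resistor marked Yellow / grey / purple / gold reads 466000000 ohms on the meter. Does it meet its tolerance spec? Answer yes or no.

Yellow → 4 (first significant figure)
Grey → 8 (second significant figure)
Violet → ×10^7 multiplier
Gold → ±5% tolerance
48 × 10000000 = 480000000 Ω
Allowed range: 456000000 Ω to 504000000 Ω.
466000000 ohms lies inside that range.

yes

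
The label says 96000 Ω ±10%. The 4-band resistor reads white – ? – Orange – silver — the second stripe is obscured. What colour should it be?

blue

96000 Ω = 96 × 10^3.
The second band gives digit 6 of the significand, and 6 is blue.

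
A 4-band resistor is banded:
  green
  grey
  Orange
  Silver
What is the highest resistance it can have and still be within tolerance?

Green → 5 (first significant figure)
Grey → 8 (second significant figure)
Orange → ×10^3 multiplier
Silver → ±10% tolerance
58 × 1000 = 58000 Ω
Highest = 58000 × (1 + 10/100) = 63800 Ω.

63800 Ω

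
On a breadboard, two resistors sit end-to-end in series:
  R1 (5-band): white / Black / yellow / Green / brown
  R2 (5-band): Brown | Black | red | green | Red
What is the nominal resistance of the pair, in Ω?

R1: white, black, yellow → 904; green ×10^5 → 90400000 Ω.
R2: brown, black, red → 102; green ×10^5 → 10200000 Ω.
Series: 90400000 + 10200000 = 100600000 Ω.

100600000 Ω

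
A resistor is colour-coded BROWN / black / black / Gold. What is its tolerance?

±5%

The last band, gold, is the tolerance band.
Gold corresponds to ±5%.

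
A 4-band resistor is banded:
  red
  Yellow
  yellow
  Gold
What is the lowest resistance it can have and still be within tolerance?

228000 Ω

Red → 2 (first significant figure)
Yellow → 4 (second significant figure)
Yellow → ×10^4 multiplier
Gold → ±5% tolerance
24 × 10000 = 240000 Ω
Lowest = 240000 × (1 − 5/100) = 228000 Ω.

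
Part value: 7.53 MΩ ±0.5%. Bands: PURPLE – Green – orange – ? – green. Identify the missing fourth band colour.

yellow

7530000 Ω = 753 × 10^4.
The fourth band is the multiplier, 10^4, which is yellow.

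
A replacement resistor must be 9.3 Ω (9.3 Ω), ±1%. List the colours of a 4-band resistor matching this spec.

white, orange, gold, brown

9.3 Ω = 93 × 10^-1.
9 → white
3 → orange
Multiplier 10^-1 → gold.
±1% tolerance → brown.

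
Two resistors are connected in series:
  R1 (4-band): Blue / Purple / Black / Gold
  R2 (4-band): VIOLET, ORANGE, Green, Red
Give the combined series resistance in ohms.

7300067 Ω

R1: blue, violet → 67; black ×1 → 67 Ω.
R2: violet, orange → 73; green ×10^5 → 7300000 Ω.
Series: 67 + 7300000 = 7300067 Ω.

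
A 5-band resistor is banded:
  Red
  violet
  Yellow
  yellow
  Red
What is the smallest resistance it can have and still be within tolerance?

Red → 2 (first significant figure)
Violet → 7 (second significant figure)
Yellow → 4 (third significant figure)
Yellow → ×10^4 multiplier
Red → ±2% tolerance
274 × 10000 = 2740000 Ω
Smallest = 2740000 × (1 − 2/100) = 2685200 Ω.

2685200 Ω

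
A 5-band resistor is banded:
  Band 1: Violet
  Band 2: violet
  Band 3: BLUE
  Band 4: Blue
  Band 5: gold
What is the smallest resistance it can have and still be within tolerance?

737200000 Ω

Violet → 7 (first significant figure)
Violet → 7 (second significant figure)
Blue → 6 (third significant figure)
Blue → ×10^6 multiplier
Gold → ±5% tolerance
776 × 1000000 = 776000000 Ω
Smallest = 776000000 × (1 − 5/100) = 737200000 Ω.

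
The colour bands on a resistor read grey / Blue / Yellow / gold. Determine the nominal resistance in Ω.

Grey → 8 (first significant figure)
Blue → 6 (second significant figure)
Yellow → ×10^4 multiplier
86 × 10000 = 860000 Ω

860000 Ω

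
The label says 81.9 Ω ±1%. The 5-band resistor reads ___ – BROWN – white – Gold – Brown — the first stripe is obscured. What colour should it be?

81.9 Ω = 819 × 10^-1.
The first band gives digit 8 of the significand, and 8 is grey.

grey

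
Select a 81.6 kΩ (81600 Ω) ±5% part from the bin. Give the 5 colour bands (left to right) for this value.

81600 Ω = 816 × 10^2.
8 → grey
1 → brown
6 → blue
Multiplier 10^2 → red.
±5% tolerance → gold.

grey, brown, blue, red, gold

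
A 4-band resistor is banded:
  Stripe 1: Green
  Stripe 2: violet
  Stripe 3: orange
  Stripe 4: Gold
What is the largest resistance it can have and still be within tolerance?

59850 Ω

Green → 5 (first significant figure)
Violet → 7 (second significant figure)
Orange → ×10^3 multiplier
Gold → ±5% tolerance
57 × 1000 = 57000 Ω
Largest = 57000 × (1 + 5/100) = 59850 Ω.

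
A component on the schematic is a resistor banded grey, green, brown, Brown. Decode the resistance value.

850 Ω

Grey → 8 (first significant figure)
Green → 5 (second significant figure)
Brown → ×10 multiplier
85 × 10 = 850 Ω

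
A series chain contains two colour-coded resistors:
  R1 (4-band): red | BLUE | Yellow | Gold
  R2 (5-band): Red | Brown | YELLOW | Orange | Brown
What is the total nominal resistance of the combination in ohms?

474000 Ω

R1: red, blue → 26; yellow ×10^4 → 260000 Ω.
R2: red, brown, yellow → 214; orange ×10^3 → 214000 Ω.
Series: 260000 + 214000 = 474000 Ω.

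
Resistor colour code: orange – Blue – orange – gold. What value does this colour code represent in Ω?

36000 Ω

Orange → 3 (first significant figure)
Blue → 6 (second significant figure)
Orange → ×10^3 multiplier
36 × 1000 = 36000 Ω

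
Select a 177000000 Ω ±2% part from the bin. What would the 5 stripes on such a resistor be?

177000000 Ω = 177 × 10^6.
1 → brown
7 → violet
7 → violet
Multiplier 10^6 → blue.
±2% tolerance → red.

brown, violet, violet, blue, red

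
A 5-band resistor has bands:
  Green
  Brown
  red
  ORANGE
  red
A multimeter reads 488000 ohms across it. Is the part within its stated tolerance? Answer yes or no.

no

Green → 5 (first significant figure)
Brown → 1 (second significant figure)
Red → 2 (third significant figure)
Orange → ×10^3 multiplier
Red → ±2% tolerance
512 × 1000 = 512000 Ω
Allowed range: 501760 Ω to 522240 Ω.
488000 ohms lies outside that range.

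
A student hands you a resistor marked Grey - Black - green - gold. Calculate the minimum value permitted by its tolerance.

Grey → 8 (first significant figure)
Black → 0 (second significant figure)
Green → ×10^5 multiplier
Gold → ±5% tolerance
80 × 100000 = 8000000 Ω
Minimum = 8000000 × (1 − 5/100) = 7600000 Ω.

7600000 Ω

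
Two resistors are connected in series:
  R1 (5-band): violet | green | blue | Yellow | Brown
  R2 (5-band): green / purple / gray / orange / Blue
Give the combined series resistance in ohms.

R1: violet, green, blue → 756; yellow ×10^4 → 7560000 Ω.
R2: green, violet, grey → 578; orange ×10^3 → 578000 Ω.
Series: 7560000 + 578000 = 8138000 Ω.

8138000 Ω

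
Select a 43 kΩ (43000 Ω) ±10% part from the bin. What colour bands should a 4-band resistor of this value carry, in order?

yellow, orange, orange, silver

43000 Ω = 43 × 10^3.
4 → yellow
3 → orange
Multiplier 10^3 → orange.
±10% tolerance → silver.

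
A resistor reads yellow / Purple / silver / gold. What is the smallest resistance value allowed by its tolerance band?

0.4465 Ω

Yellow → 4 (first significant figure)
Violet → 7 (second significant figure)
Silver → ×0.01 multiplier
Gold → ±5% tolerance
47 × 0.01 = 0.47 Ω
Smallest = 0.47 × (1 − 5/100) = 0.4465 Ω.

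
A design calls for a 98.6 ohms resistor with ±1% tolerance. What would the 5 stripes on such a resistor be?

white, grey, blue, gold, brown

98.6 Ω = 986 × 10^-1.
9 → white
8 → grey
6 → blue
Multiplier 10^-1 → gold.
±1% tolerance → brown.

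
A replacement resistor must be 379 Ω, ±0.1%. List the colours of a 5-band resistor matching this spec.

379 Ω = 379 × 10^0.
3 → orange
7 → violet
9 → white
Multiplier 10^0 → black.
±0.1% tolerance → violet.

orange, violet, white, black, violet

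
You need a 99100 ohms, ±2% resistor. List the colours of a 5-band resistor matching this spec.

white, white, brown, red, red

99100 Ω = 991 × 10^2.
9 → white
9 → white
1 → brown
Multiplier 10^2 → red.
±2% tolerance → red.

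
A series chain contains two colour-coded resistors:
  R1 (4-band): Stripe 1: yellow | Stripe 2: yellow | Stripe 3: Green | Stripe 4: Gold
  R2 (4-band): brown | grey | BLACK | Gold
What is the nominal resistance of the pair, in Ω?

R1: yellow, yellow → 44; green ×10^5 → 4400000 Ω.
R2: brown, grey → 18; black ×1 → 18 Ω.
Series: 4400000 + 18 = 4400018 Ω.

4400018 Ω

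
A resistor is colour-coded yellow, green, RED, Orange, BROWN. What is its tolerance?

The last band, brown, is the tolerance band.
Brown corresponds to ±1%.

±1%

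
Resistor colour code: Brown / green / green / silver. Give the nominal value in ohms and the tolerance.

1500000 Ω ±10%

Brown → 1 (first significant figure)
Green → 5 (second significant figure)
Green → ×10^5 multiplier
Silver → ±10% tolerance
15 × 100000 = 1500000 Ω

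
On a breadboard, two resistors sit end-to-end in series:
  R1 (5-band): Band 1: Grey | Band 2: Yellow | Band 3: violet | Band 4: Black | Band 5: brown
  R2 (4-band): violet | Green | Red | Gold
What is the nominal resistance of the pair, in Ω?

R1: grey, yellow, violet → 847; black ×1 → 847 Ω.
R2: violet, green → 75; red ×10^2 → 7500 Ω.
Series: 847 + 7500 = 8347 Ω.

8347 Ω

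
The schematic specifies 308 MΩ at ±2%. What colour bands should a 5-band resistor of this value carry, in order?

308000000 Ω = 308 × 10^6.
3 → orange
0 → black
8 → grey
Multiplier 10^6 → blue.
±2% tolerance → red.

orange, black, grey, blue, red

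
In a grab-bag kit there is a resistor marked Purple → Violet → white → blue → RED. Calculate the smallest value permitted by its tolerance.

Violet → 7 (first significant figure)
Violet → 7 (second significant figure)
White → 9 (third significant figure)
Blue → ×10^6 multiplier
Red → ±2% tolerance
779 × 1000000 = 779000000 Ω
Smallest = 779000000 × (1 − 2/100) = 763420000 Ω.

763420000 Ω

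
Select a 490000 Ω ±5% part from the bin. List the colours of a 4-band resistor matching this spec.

yellow, white, yellow, gold

490000 Ω = 49 × 10^4.
4 → yellow
9 → white
Multiplier 10^4 → yellow.
±5% tolerance → gold.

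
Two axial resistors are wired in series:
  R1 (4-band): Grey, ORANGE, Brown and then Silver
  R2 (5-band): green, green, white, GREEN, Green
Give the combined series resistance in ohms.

55900830 Ω

R1: grey, orange → 83; brown ×10 → 830 Ω.
R2: green, green, white → 559; green ×10^5 → 55900000 Ω.
Series: 830 + 55900000 = 55900830 Ω.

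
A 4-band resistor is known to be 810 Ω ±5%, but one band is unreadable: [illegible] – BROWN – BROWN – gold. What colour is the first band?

810 Ω = 81 × 10^1.
The first band gives digit 8 of the significand, and 8 is grey.

grey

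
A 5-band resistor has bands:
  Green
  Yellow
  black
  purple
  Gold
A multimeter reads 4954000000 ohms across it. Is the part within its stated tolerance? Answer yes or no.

Green → 5 (first significant figure)
Yellow → 4 (second significant figure)
Black → 0 (third significant figure)
Violet → ×10^7 multiplier
Gold → ±5% tolerance
540 × 10000000 = 5400000000 Ω
Allowed range: 5130000000 Ω to 5670000000 Ω.
4954000000 ohms lies outside that range.

no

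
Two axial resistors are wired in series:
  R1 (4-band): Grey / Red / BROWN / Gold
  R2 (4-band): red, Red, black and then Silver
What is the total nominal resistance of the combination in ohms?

842 Ω

R1: grey, red → 82; brown ×10 → 820 Ω.
R2: red, red → 22; black ×1 → 22 Ω.
Series: 820 + 22 = 842 Ω.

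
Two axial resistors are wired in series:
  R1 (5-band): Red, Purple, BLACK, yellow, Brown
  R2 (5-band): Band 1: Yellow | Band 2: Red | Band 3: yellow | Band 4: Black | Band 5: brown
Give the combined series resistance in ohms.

R1: red, violet, black → 270; yellow ×10^4 → 2700000 Ω.
R2: yellow, red, yellow → 424; black ×1 → 424 Ω.
Series: 2700000 + 424 = 2700424 Ω.

2700424 Ω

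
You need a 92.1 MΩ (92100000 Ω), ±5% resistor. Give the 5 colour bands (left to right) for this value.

white, red, brown, green, gold

92100000 Ω = 921 × 10^5.
9 → white
2 → red
1 → brown
Multiplier 10^5 → green.
±5% tolerance → gold.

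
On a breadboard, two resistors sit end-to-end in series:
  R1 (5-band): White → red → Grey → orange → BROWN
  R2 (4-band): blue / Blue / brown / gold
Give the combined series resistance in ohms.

R1: white, red, grey → 928; orange ×10^3 → 928000 Ω.
R2: blue, blue → 66; brown ×10 → 660 Ω.
Series: 928000 + 660 = 928660 Ω.

928660 Ω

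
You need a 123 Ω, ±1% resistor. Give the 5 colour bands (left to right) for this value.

brown, red, orange, black, brown

123 Ω = 123 × 10^0.
1 → brown
2 → red
3 → orange
Multiplier 10^0 → black.
±1% tolerance → brown.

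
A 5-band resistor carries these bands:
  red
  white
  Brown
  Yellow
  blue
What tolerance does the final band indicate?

±0.25%

The last band, blue, is the tolerance band.
Blue corresponds to ±0.25%.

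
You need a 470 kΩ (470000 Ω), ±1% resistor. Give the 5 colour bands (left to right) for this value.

470000 Ω = 470 × 10^3.
4 → yellow
7 → violet
0 → black
Multiplier 10^3 → orange.
±1% tolerance → brown.

yellow, violet, black, orange, brown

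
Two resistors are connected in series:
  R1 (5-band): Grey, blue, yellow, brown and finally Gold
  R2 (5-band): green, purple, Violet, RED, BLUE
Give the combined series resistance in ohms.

66340 Ω

R1: grey, blue, yellow → 864; brown ×10 → 8640 Ω.
R2: green, violet, violet → 577; red ×10^2 → 57700 Ω.
Series: 8640 + 57700 = 66340 Ω.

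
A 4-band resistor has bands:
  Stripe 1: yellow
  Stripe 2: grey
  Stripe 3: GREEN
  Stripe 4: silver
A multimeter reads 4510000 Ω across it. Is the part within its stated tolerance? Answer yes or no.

Yellow → 4 (first significant figure)
Grey → 8 (second significant figure)
Green → ×10^5 multiplier
Silver → ±10% tolerance
48 × 100000 = 4800000 Ω
Allowed range: 4320000 Ω to 5280000 Ω.
4510000 Ω lies inside that range.

yes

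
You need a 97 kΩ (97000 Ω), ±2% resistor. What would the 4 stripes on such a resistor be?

97000 Ω = 97 × 10^3.
9 → white
7 → violet
Multiplier 10^3 → orange.
±2% tolerance → red.

white, violet, orange, red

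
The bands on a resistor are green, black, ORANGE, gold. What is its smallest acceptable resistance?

Green → 5 (first significant figure)
Black → 0 (second significant figure)
Orange → ×10^3 multiplier
Gold → ±5% tolerance
50 × 1000 = 50000 Ω
Smallest = 50000 × (1 − 5/100) = 47500 Ω.

47500 Ω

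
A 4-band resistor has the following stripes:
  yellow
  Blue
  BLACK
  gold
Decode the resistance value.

46 Ω

Yellow → 4 (first significant figure)
Blue → 6 (second significant figure)
Black → ×1 multiplier
46 × 1 = 46 Ω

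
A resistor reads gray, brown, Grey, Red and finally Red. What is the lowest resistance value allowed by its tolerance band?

80164 Ω

Grey → 8 (first significant figure)
Brown → 1 (second significant figure)
Grey → 8 (third significant figure)
Red → ×10^2 multiplier
Red → ±2% tolerance
818 × 100 = 81800 Ω
Lowest = 81800 × (1 − 2/100) = 80164 Ω.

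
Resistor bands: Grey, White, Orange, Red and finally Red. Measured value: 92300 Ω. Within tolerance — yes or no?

no

Grey → 8 (first significant figure)
White → 9 (second significant figure)
Orange → 3 (third significant figure)
Red → ×10^2 multiplier
Red → ±2% tolerance
893 × 100 = 89300 Ω
Allowed range: 87514 Ω to 91086 Ω.
92300 Ω lies outside that range.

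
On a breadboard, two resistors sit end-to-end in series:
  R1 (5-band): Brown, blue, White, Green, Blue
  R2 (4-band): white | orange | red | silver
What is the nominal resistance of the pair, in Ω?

R1: brown, blue, white → 169; green ×10^5 → 16900000 Ω.
R2: white, orange → 93; red ×10^2 → 9300 Ω.
Series: 16900000 + 9300 = 16909300 Ω.

16909300 Ω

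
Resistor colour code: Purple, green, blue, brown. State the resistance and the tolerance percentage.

75000000 Ω ±1%

Violet → 7 (first significant figure)
Green → 5 (second significant figure)
Blue → ×10^6 multiplier
Brown → ±1% tolerance
75 × 1000000 = 75000000 Ω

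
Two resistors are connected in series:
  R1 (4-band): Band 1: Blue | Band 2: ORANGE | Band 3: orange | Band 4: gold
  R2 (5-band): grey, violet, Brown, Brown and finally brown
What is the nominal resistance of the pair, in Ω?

71710 Ω

R1: blue, orange → 63; orange ×10^3 → 63000 Ω.
R2: grey, violet, brown → 871; brown ×10 → 8710 Ω.
Series: 63000 + 8710 = 71710 Ω.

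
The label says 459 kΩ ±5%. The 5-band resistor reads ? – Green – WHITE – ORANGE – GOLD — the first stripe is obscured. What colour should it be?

yellow

459000 Ω = 459 × 10^3.
The first band gives digit 4 of the significand, and 4 is yellow.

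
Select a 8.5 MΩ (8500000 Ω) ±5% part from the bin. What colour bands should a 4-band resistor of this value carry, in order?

8500000 Ω = 85 × 10^5.
8 → grey
5 → green
Multiplier 10^5 → green.
±5% tolerance → gold.

grey, green, green, gold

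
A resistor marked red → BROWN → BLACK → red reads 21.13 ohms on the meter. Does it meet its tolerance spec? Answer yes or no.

Red → 2 (first significant figure)
Brown → 1 (second significant figure)
Black → ×1 multiplier
Red → ±2% tolerance
21 × 1 = 21 Ω
Allowed range: 20.58 Ω to 21.42 Ω.
21.13 ohms lies inside that range.

yes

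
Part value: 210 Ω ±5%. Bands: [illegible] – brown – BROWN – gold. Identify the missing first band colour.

red

210 Ω = 21 × 10^1.
The first band gives digit 2 of the significand, and 2 is red.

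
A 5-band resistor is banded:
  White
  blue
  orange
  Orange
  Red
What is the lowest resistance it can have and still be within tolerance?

943740 Ω

White → 9 (first significant figure)
Blue → 6 (second significant figure)
Orange → 3 (third significant figure)
Orange → ×10^3 multiplier
Red → ±2% tolerance
963 × 1000 = 963000 Ω
Lowest = 963000 × (1 − 2/100) = 943740 Ω.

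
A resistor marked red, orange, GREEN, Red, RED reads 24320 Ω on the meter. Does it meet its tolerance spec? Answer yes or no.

Red → 2 (first significant figure)
Orange → 3 (second significant figure)
Green → 5 (third significant figure)
Red → ×10^2 multiplier
Red → ±2% tolerance
235 × 100 = 23500 Ω
Allowed range: 23030 Ω to 23970 Ω.
24320 Ω lies outside that range.

no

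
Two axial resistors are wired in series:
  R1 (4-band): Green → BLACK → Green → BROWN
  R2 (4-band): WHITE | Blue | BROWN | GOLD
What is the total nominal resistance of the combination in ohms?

R1: green, black → 50; green ×10^5 → 5000000 Ω.
R2: white, blue → 96; brown ×10 → 960 Ω.
Series: 5000000 + 960 = 5000960 Ω.

5000960 Ω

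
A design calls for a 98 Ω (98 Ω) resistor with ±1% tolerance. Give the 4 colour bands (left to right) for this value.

98 Ω = 98 × 10^0.
9 → white
8 → grey
Multiplier 10^0 → black.
±1% tolerance → brown.

white, grey, black, brown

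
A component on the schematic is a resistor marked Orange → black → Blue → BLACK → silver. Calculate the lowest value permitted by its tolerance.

275.4 Ω

Orange → 3 (first significant figure)
Black → 0 (second significant figure)
Blue → 6 (third significant figure)
Black → ×1 multiplier
Silver → ±10% tolerance
306 × 1 = 306 Ω
Lowest = 306 × (1 − 10/100) = 275.4 Ω.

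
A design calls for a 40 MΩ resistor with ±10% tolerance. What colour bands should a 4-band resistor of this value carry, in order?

40000000 Ω = 40 × 10^6.
4 → yellow
0 → black
Multiplier 10^6 → blue.
±10% tolerance → silver.

yellow, black, blue, silver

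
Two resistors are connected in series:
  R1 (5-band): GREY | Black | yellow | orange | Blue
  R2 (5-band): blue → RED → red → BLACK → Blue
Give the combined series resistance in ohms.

R1: grey, black, yellow → 804; orange ×10^3 → 804000 Ω.
R2: blue, red, red → 622; black ×1 → 622 Ω.
Series: 804000 + 622 = 804622 Ω.

804622 Ω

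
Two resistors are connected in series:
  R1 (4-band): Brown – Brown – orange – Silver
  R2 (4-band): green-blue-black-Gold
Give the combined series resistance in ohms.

R1: brown, brown → 11; orange ×10^3 → 11000 Ω.
R2: green, blue → 56; black ×1 → 56 Ω.
Series: 11000 + 56 = 11056 Ω.

11056 Ω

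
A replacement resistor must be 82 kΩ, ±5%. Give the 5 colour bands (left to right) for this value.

grey, red, black, red, gold

82000 Ω = 820 × 10^2.
8 → grey
2 → red
0 → black
Multiplier 10^2 → red.
±5% tolerance → gold.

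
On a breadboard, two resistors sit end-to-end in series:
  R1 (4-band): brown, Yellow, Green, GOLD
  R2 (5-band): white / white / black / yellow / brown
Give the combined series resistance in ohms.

R1: brown, yellow → 14; green ×10^5 → 1400000 Ω.
R2: white, white, black → 990; yellow ×10^4 → 9900000 Ω.
Series: 1400000 + 9900000 = 11300000 Ω.

11300000 Ω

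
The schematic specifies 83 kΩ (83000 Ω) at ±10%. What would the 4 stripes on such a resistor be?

grey, orange, orange, silver

83000 Ω = 83 × 10^3.
8 → grey
3 → orange
Multiplier 10^3 → orange.
±10% tolerance → silver.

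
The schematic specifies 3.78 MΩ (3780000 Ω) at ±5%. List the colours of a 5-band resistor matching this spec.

3780000 Ω = 378 × 10^4.
3 → orange
7 → violet
8 → grey
Multiplier 10^4 → yellow.
±5% tolerance → gold.

orange, violet, grey, yellow, gold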